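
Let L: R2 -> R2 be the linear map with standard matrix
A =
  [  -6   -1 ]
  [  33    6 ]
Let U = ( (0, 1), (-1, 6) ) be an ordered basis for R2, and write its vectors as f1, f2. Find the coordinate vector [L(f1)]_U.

(0, 1)

Compute L(f1) = A f1 = (-1, 6) in standard coordinates.
Then write this in U-coordinates: solve for y in y_1 f1 + y_2 f2 = (-1, 6).
This gives y = (0, 1), which is column 1 of [L]_U.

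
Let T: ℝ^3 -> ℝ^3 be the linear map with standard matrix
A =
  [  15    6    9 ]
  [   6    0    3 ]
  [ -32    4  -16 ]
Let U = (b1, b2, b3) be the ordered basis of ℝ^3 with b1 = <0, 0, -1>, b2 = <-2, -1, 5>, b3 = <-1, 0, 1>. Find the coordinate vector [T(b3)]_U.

Column 3 of [T]_U is the U-coordinate vector of T(b3).
In standard coordinates T(b3) = A b3 = <-6, -3, 16>.
Converting to U: <-6, -3, 16> = -b1 + 3b2 + 0·b3, so the coordinate vector is <-1, 3, 0>.

<-1, 3, 0>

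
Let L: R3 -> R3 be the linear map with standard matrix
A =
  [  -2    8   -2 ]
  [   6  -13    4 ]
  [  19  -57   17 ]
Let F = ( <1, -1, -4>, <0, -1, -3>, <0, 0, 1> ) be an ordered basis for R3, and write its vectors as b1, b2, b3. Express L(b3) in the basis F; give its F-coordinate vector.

Compute L(b3) = A b3 = <-2, 4, 17> in standard coordinates.
Then write this in F-coordinates: solve for y in y_1 b1 + ... + y_3 b3 = <-2, 4, 17>.
This gives y = <-2, -2, 3>, which is column 3 of [L]_F.

<-2, -2, 3>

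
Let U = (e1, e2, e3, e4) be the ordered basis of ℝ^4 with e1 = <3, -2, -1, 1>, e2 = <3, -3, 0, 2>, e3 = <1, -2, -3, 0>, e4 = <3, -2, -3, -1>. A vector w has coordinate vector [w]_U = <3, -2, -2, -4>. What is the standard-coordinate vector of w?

By definition w = 3e1 - 2e2 - 2e3 - 4e4.
Summing componentwise gives <-11, 12, 15, 3>.

<-11, 12, 15, 3>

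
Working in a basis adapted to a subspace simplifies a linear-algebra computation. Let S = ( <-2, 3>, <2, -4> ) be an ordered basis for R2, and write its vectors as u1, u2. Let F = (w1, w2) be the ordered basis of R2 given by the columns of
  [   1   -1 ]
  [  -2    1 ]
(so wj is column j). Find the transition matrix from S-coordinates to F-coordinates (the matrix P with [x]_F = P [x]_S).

Let M have columns uj and N have columns wj. Then for every x, N [x]_F = x = M [x]_S, so P = N^(-1) M.
Since det N = -1, N^(-1) has integer entries; multiplying gives P = [[-1, 2], [1, 0]].

[[-1, 2], [1, 0]]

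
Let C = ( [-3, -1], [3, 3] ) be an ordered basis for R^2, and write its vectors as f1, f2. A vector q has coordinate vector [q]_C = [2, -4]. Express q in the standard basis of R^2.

q = M [q]_C, where M has columns f1, f2.
Carrying out the matrix-vector product, q = [-18, -14].

[-18, -14]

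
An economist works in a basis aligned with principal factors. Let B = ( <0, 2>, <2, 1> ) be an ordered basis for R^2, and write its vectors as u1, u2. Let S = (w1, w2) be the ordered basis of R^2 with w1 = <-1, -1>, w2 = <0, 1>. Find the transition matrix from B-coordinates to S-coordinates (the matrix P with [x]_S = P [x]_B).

[[0, -2], [2, -1]]

Column j of P is [uj]_S, since P maps B-coordinates to S-coordinates.
Expressing u1 in S: u1 = 0·w1 + 2w2, so column 1 of P is <0, 2>.
Doing the same for each uj gives P = [[0, -2], [2, -1]].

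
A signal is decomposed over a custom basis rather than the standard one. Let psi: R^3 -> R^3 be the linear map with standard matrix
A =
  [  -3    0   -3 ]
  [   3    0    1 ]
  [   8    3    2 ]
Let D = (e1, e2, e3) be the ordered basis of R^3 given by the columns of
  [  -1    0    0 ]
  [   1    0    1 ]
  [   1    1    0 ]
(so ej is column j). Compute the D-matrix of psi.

Let P have columns e1, ..., e3. Then [psi]_D = P^(-1) A P.
Here det P = 1, so P^(-1) is integer; computing A P first and then P^(-1)(A P) gives [[0, 3, 0], [-3, -1, 3], [-2, -2, 0]].

[[0, 3, 0], [-3, -1, 3], [-2, -2, 0]]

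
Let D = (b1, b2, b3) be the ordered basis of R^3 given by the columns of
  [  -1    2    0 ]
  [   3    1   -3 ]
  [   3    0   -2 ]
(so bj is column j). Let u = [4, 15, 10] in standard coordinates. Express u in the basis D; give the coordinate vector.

[u]_D is the unique c with M c = u, where M has columns b1, ..., b3.
Row-reducing the augmented matrix [M | u] gives c = (2, 3, -2).
Check: 2b1 + 3b2 - 2b3 = [4, 15, 10].

[2, 3, -2]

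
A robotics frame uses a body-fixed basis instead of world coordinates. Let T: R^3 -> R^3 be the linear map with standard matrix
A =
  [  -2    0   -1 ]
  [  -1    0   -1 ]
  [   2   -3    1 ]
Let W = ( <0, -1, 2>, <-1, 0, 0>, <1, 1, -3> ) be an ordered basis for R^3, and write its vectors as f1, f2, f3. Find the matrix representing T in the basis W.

With P the matrix whose columns are f1, ..., f3, [T]_W = P^(-1) A P.
Column by column: T(f1) = A f1 = <-2, -2, 5>; its W-coordinates <1, 1, -1> give column 1.
Continuing for each basis vector yields [T]_W = [[1, -1, -2], [1, -2, -1], [-1, 0, 0]].

[[1, -1, -2], [1, -2, -1], [-1, 0, 0]]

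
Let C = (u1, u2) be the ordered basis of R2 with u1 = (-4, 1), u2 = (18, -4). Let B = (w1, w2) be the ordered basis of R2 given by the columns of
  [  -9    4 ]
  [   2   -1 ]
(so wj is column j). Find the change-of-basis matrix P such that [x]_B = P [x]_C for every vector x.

Take x = uj: its C-coordinates are the j-th standard unit vector, so P e_j — column j of P — equals [uj]_B.
u1 = 0·w1 - w2, giving column 1 = (0, -1); repeating for each j gives P = [[0, -2], [-1, 0]].

[[0, -2], [-1, 0]]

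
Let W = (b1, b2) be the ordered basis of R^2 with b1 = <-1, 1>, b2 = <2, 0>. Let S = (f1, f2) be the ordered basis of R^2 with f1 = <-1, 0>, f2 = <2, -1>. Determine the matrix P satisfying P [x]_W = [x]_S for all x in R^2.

Let M have columns bj and N have columns fj. Then for every x, N [x]_S = x = M [x]_W, so P = N^(-1) M.
Since det N = 1, N^(-1) has integer entries; multiplying gives P = [[-1, -2], [-1, 0]].

[[-1, -2], [-1, 0]]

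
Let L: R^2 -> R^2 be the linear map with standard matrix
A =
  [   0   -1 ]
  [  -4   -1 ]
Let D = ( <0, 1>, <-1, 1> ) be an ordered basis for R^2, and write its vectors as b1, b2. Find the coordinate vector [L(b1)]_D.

<-2, 1>

Compute L(b1) = A b1 = <-1, -1> in standard coordinates.
Then write this in D-coordinates: solve for y in y_1 b1 + y_2 b2 = <-1, -1>.
This gives y = <-2, 1>, which is column 1 of [L]_D.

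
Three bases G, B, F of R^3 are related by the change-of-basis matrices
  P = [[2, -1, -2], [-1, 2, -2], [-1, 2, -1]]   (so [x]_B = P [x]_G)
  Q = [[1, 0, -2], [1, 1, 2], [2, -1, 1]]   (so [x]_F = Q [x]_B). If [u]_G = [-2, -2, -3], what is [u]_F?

First [u]_B = P [u]_G = [4, 4, 1].
Then [u]_F = Q [u]_B = [2, 10, 5].

[2, 10, 5]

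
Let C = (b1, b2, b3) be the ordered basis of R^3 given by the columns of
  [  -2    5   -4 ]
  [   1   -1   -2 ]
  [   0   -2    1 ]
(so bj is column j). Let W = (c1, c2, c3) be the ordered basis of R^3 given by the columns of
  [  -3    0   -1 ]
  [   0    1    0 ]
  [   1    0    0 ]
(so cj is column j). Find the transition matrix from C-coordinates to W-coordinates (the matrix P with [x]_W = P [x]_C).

Column j of P is [bj]_W, since P maps C-coordinates to W-coordinates.
Expressing b1 in W: b1 = 0·c1 + c2 + 2c3, so column 1 of P is [0, 1, 2].
Doing the same for each bj gives P = [[0, -2, 1], [1, -1, -2], [2, 1, 1]].

[[0, -2, 1], [1, -1, -2], [2, 1, 1]]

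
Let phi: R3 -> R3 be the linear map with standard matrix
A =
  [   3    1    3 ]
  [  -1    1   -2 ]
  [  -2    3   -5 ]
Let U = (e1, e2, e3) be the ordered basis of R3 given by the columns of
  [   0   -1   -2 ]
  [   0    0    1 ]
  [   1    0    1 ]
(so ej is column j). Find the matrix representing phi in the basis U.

[[-3, 1, 1], [1, 1, 0], [-2, 1, 1]]

Let P have columns e1, ..., e3. Then [phi]_U = P^(-1) A P.
Here det P = -1, so P^(-1) is integer; computing A P first and then P^(-1)(A P) gives [[-3, 1, 1], [1, 1, 0], [-2, 1, 1]].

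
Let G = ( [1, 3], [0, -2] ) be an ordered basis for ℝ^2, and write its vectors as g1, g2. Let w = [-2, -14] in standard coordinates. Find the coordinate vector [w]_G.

[-2, 4]

We seek scalars with c_1 g1 + c_2 g2 = w; equivalently solve M c = w where the columns of M are g1, g2.
System: c_1 + 0c_2 = -2, 3c_1 - 2c_2 = -14; solving gives c_1 = -2, c_2 = 4.
Check: -2g1 + 4g2 = [-2, -14].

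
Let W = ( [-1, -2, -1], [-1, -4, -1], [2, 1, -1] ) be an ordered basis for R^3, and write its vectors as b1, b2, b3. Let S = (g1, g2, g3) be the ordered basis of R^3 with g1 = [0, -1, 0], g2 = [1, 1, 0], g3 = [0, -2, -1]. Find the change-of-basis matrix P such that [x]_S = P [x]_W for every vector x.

Take x = bj: its W-coordinates are the j-th standard unit vector, so P e_j — column j of P — equals [bj]_S.
b1 = -g1 - g2 + g3, giving column 1 = [-1, -1, 1]; repeating for each j gives P = [[-1, 1, -1], [-1, -1, 2], [1, 1, 1]].

[[-1, 1, -1], [-1, -1, 2], [1, 1, 1]]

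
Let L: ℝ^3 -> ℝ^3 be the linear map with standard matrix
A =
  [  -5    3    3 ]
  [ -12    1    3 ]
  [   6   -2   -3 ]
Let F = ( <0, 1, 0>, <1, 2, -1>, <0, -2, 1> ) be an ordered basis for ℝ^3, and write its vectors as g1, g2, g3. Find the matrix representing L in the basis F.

The j-th column of [L]_F is [L(gj)]_F.
L(g1) = A g1 = <3, 1, -2> = -3g1 + 3g2 + g3, so column 1 is <-3, 3, 1>.
Repeating for g2, g3 and assembling the columns gives [[-3, -3, 3], [3, -2, -3], [1, 3, -2]].

[[-3, -3, 3], [3, -2, -3], [1, 3, -2]]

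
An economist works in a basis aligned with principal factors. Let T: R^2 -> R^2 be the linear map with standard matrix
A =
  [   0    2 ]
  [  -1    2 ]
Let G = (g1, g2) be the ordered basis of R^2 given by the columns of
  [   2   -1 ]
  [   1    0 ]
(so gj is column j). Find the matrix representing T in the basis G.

[[0, 1], [-2, 2]]

Let P have columns g1, g2. Then [T]_G = P^(-1) A P.
Here det P = 1, so P^(-1) is integer; computing A P first and then P^(-1)(A P) gives [[0, 1], [-2, 2]].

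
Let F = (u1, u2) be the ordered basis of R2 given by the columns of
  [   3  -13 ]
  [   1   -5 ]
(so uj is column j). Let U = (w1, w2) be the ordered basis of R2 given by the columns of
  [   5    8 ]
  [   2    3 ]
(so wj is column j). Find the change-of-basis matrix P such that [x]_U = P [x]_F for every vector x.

[[-1, -1], [1, -1]]

Column j of P is [uj]_U, since P maps F-coordinates to U-coordinates.
Expressing u1 in U: u1 = -w1 + w2, so column 1 of P is [-1, 1].
Doing the same for each uj gives P = [[-1, -1], [1, -1]].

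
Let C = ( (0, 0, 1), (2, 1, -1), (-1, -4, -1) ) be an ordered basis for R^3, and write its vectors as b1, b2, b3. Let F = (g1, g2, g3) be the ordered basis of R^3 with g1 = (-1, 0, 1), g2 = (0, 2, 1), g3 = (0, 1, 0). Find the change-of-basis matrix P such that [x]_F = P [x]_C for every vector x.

Column j of P is [bj]_F, since P maps C-coordinates to F-coordinates.
Expressing b1 in F: b1 = 0·g1 + g2 - 2g3, so column 1 of P is (0, 1, -2).
Doing the same for each bj gives P = [[0, -2, 1], [1, 1, -2], [-2, -1, 0]].

[[0, -2, 1], [1, 1, -2], [-2, -1, 0]]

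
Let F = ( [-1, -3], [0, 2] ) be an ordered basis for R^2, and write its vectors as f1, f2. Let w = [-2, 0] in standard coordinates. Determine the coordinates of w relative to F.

[2, 3]

We seek scalars with c_1 f1 + c_2 f2 = w; equivalently solve M c = w where the columns of M are f1, f2.
System: -c_1 + 0c_2 = -2, -3c_1 + 2c_2 = 0; solving gives c_1 = 2, c_2 = 3.
Check: 2f1 + 3f2 = [-2, 0].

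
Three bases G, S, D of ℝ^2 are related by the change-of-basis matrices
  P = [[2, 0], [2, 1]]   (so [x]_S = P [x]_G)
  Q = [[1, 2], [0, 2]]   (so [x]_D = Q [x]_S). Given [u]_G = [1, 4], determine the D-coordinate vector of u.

[14, 12]

First [u]_S = P [u]_G = [2, 6].
Then [u]_D = Q [u]_S = [14, 12].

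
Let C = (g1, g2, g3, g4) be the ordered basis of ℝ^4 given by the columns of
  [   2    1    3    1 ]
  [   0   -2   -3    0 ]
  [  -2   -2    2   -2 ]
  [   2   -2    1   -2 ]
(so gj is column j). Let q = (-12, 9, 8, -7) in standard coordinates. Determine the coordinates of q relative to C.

(-4, -3, -1, 2)

We seek scalars with c_1 g1 + ... + c_4 g4 = q; equivalently solve M c = q where the columns of M are g1, ..., g4.
Row-reducing the augmented matrix [M | q] gives c = (-4, -3, -1, 2).
Check: -4g1 - 3g2 - g3 + 2g4 = (-12, 9, 8, -7).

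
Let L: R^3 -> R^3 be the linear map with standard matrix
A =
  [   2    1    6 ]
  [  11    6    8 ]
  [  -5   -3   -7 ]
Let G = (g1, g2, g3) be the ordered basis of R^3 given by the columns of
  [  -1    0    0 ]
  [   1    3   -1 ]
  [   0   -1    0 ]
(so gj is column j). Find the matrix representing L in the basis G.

With P the matrix whose columns are g1, ..., g3, [L]_G = P^(-1) A P.
Column by column: L(g1) = A g1 = [-1, -5, 2]; its G-coordinates [1, -2, 0] give column 1.
Continuing for each basis vector yields [L]_G = [[1, 3, 1], [-2, 2, -3], [0, -1, -2]].

[[1, 3, 1], [-2, 2, -3], [0, -1, -2]]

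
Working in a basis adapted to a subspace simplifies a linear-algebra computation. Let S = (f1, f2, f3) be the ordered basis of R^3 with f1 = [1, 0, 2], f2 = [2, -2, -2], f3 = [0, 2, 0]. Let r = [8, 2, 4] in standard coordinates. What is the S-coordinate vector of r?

[r]_S is the unique c with M c = r, where M has columns f1, ..., f3.
Gaussian elimination on [M | r] yields c = (4, 2, 3).
Check: 4f1 + 2f2 + 3f3 = [8, 2, 4].

[4, 2, 3]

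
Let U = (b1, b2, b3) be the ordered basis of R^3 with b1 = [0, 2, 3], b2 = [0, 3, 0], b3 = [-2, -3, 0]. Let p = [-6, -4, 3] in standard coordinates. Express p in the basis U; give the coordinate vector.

We seek scalars with c_1 b1 + ... + c_3 b3 = p; equivalently solve M c = p where the columns of M are b1, ..., b3.
Row-reducing the augmented matrix [M | p] gives c = (1, 1, 3).
Check: b1 + b2 + 3b3 = [-6, -4, 3].

[1, 1, 3]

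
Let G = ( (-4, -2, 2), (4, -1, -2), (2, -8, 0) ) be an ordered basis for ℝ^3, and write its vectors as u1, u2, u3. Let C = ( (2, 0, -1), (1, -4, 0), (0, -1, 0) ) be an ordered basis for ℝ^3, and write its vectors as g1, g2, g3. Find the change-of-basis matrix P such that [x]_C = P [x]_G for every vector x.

[[-2, 2, 0], [0, 0, 2], [2, 1, 0]]

Column j of P is [uj]_C, since P maps G-coordinates to C-coordinates.
Expressing u1 in C: u1 = -2g1 + 0·g2 + 2g3, so column 1 of P is (-2, 0, 2).
Doing the same for each uj gives P = [[-2, 2, 0], [0, 0, 2], [2, 1, 0]].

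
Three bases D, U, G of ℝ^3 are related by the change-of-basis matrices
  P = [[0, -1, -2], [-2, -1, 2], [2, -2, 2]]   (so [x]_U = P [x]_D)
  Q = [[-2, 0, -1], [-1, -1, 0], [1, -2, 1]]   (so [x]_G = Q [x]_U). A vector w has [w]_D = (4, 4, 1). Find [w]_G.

Apply P to get U-coordinates (-6, -10, 2), then Q to get G-coordinates.
The result is [w]_G = (10, 16, 16).

(10, 16, 16)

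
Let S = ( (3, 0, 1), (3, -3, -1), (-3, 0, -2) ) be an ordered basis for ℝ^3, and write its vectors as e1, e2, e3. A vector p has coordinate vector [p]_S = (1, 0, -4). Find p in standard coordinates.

(15, 0, 9)

The coordinates say p = e1 + 0·e2 - 4e3; adding the scaled basis vectors gives (15, 0, 9).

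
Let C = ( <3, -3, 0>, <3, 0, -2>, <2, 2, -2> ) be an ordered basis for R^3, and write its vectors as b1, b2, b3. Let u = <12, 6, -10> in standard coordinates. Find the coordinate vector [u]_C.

We seek scalars with c_1 b1 + ... + c_3 b3 = u; equivalently solve M c = u where the columns of M are b1, ..., b3.
Gaussian elimination on [M | u] yields c = (0, 2, 3).
Check: 0·b1 + 2b2 + 3b3 = <12, 6, -10>.

<0, 2, 3>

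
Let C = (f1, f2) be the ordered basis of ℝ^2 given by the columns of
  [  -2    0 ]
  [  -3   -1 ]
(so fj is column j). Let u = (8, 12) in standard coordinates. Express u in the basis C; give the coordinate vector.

We seek scalars with c_1 f1 + c_2 f2 = u; equivalently solve M c = u where the columns of M are f1, f2.
System: -2c_1 + 0c_2 = 8, -3c_1 - c_2 = 12; solving gives c_1 = -4, c_2 = 0.
Check: -4f1 + 0·f2 = (8, 12).

(-4, 0)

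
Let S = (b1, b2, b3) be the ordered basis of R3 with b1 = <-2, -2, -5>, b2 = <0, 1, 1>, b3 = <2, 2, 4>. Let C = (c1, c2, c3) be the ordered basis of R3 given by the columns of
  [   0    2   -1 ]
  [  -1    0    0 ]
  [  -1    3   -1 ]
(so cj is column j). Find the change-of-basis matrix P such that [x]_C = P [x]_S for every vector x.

Take x = bj: its S-coordinates are the j-th standard unit vector, so P e_j — column j of P — equals [bj]_C.
b1 = 2c1 - c2 + 0·c3, giving column 1 = <2, -1, 0>; repeating for each j gives P = [[2, -1, -2], [-1, 0, 0], [0, 0, -2]].

[[2, -1, -2], [-1, 0, 0], [0, 0, -2]]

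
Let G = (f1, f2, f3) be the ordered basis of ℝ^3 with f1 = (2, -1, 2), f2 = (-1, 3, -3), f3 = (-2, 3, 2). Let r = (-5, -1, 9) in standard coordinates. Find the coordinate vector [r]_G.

(-2, -3, 2)

Write r = c_1 f1 + ... + c_3 f3 and solve for the c_i.
Gaussian elimination on [M | r] yields c = (-2, -3, 2).
Check: -2f1 - 3f2 + 2f3 = (-5, -1, 9).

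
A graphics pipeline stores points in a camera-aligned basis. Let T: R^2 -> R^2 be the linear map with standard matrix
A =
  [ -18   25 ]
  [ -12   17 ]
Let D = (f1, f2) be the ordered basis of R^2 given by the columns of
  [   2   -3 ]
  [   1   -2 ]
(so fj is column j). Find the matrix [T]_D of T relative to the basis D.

With P the matrix whose columns are f1, f2, [T]_D = P^(-1) A P.
Column by column: T(f1) = A f1 = [-11, -7]; its D-coordinates [-1, 3] give column 1.
Continuing for each basis vector yields [T]_D = [[-1, 2], [3, 0]].

[[-1, 2], [3, 0]]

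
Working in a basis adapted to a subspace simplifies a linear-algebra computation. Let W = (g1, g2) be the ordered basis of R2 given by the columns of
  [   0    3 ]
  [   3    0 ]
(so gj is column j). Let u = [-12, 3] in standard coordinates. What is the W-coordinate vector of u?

[1, -4]

Write u = c_1 g1 + c_2 g2 and solve for the c_i.
System: 0c_1 + 3c_2 = -12, 3c_1 + 0c_2 = 3; solving gives c_1 = 1, c_2 = -4.
Check: g1 - 4g2 = [-12, 3].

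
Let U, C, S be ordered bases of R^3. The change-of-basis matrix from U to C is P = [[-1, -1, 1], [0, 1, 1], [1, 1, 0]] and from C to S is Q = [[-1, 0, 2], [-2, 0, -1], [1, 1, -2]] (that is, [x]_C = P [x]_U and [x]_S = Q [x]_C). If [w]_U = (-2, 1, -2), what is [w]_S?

(-1, 3, 0)

Apply P to get C-coordinates (-1, -1, -1), then Q to get S-coordinates.
The result is [w]_S = (-1, 3, 0).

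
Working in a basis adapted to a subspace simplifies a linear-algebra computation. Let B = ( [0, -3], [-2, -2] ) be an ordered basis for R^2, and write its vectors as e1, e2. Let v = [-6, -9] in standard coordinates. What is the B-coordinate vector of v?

[1, 3]

[v]_B is the unique c with M c = v, where M has columns e1, e2.
System: 0c_1 - 2c_2 = -6, -3c_1 - 2c_2 = -9; solving gives c_1 = 1, c_2 = 3.
Check: e1 + 3e2 = [-6, -9].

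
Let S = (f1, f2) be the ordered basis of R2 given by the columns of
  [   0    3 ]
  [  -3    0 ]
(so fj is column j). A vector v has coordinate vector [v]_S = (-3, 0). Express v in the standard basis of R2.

By definition v = -3f1 + 0·f2.
Summing componentwise gives (0, 9).

(0, 9)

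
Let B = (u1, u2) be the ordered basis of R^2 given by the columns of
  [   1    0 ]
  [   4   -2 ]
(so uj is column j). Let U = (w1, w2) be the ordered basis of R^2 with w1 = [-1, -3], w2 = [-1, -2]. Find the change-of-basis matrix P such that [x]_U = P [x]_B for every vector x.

Let M have columns uj and N have columns wj. Then for every x, N [x]_U = x = M [x]_B, so P = N^(-1) M.
Since det N = -1, N^(-1) has integer entries; multiplying gives P = [[-2, 2], [1, -2]].

[[-2, 2], [1, -2]]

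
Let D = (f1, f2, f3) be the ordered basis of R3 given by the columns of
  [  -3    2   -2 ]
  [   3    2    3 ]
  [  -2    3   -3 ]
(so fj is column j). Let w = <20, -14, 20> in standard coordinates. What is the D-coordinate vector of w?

[w]_D is the unique c with M c = w, where M has columns f1, ..., f3.
Row-reducing the augmented matrix [M | w] gives c = (-4, 2, -2).
Check: -4f1 + 2f2 - 2f3 = <20, -14, 20>.

<-4, 2, -2>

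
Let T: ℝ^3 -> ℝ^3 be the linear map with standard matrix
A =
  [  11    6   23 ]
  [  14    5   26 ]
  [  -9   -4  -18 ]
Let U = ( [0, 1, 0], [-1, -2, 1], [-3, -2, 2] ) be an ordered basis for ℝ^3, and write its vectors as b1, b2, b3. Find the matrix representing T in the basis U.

[[1, -2, -2], [0, -3, -1], [-2, 1, 0]]

With P the matrix whose columns are b1, ..., b3, [T]_U = P^(-1) A P.
Column by column: T(b1) = A b1 = [6, 5, -4]; its U-coordinates [1, 0, -2] give column 1.
Continuing for each basis vector yields [T]_U = [[1, -2, -2], [0, -3, -1], [-2, 1, 0]].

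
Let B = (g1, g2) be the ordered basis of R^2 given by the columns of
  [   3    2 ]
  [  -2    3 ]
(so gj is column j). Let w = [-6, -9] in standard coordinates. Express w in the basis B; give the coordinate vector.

[w]_B is the unique c with M c = w, where M has columns g1, g2.
System: 3c_1 + 2c_2 = -6, -2c_1 + 3c_2 = -9; solving gives c_1 = 0, c_2 = -3.
Check: 0·g1 - 3g2 = [-6, -9].

[0, -3]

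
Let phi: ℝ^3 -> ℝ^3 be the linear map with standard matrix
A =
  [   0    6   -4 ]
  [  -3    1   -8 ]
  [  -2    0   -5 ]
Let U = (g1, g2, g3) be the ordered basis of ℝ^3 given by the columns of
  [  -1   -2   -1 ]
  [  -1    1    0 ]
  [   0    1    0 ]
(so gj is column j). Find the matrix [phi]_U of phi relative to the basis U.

Let P have columns g1, ..., g3. Then [phi]_U = P^(-1) A P.
Here det P = 1, so P^(-1) is integer; computing A P first and then P^(-1)(A P) gives [[0, 0, -1], [2, -1, 2], [2, 0, -3]].

[[0, 0, -1], [2, -1, 2], [2, 0, -3]]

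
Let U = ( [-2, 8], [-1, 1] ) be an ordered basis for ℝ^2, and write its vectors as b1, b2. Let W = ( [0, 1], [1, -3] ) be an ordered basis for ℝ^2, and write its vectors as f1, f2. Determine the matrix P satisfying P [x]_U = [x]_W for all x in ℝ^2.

[[2, -2], [-2, -1]]

Take x = bj: its U-coordinates are the j-th standard unit vector, so P e_j — column j of P — equals [bj]_W.
b1 = 2f1 - 2f2, giving column 1 = [2, -2]; repeating for each j gives P = [[2, -2], [-2, -1]].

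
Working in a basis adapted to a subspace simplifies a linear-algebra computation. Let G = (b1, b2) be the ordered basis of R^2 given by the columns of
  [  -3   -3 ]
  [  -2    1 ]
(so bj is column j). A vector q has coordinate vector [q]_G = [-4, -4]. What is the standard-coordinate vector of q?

The coordinates say q = -4b1 - 4b2; adding the scaled basis vectors gives [24, 4].

[24, 4]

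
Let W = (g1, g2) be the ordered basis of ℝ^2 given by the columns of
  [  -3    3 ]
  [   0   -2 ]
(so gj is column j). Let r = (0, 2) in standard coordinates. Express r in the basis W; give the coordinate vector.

Write r = c_1 g1 + c_2 g2 and solve for the c_i.
System: -3c_1 + 3c_2 = 0, 0c_1 - 2c_2 = 2; solving gives c_1 = -1, c_2 = -1.
Check: -g1 - g2 = (0, 2).

(-1, -1)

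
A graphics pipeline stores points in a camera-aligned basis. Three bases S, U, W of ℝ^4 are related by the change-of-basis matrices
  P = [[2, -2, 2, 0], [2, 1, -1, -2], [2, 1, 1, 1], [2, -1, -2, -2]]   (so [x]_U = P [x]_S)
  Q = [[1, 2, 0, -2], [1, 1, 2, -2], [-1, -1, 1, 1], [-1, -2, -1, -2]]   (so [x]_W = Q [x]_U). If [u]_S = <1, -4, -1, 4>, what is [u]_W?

<-10, 1, 2, 9>

First [u]_U = P [u]_S = <8, -9, 1, 0>.
Then [u]_W = Q [u]_U = <-10, 1, 2, 9>.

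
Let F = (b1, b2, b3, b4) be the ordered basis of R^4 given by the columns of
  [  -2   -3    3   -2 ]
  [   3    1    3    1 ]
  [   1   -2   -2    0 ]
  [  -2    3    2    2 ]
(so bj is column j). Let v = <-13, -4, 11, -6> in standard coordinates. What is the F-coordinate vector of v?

<1, -2, -3, 4>

We seek scalars with c_1 b1 + ... + c_4 b4 = v; equivalently solve M c = v where the columns of M are b1, ..., b4.
Solving this 4x4 system gives c = (1, -2, -3, 4).
Check: b1 - 2b2 - 3b3 + 4b4 = <-13, -4, 11, -6>.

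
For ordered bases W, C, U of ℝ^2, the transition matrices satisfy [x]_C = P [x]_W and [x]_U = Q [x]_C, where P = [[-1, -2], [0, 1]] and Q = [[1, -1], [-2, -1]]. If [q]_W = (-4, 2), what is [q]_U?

First [q]_C = P [q]_W = (0, 2).
Then [q]_U = Q [q]_C = (-2, -2).

(-2, -2)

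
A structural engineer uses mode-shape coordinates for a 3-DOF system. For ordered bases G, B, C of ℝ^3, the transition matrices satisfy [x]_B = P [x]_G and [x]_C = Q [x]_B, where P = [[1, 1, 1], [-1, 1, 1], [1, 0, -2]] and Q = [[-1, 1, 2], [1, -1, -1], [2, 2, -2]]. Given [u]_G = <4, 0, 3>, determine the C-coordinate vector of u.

<-12, 10, 16>

Composing the changes, [u]_C = Q P [u]_G.
Q P = [[0, 0, -4], [1, 0, 2], [-2, 4, 8]]; applying this to <4, 0, 3> gives <-12, 10, 16>.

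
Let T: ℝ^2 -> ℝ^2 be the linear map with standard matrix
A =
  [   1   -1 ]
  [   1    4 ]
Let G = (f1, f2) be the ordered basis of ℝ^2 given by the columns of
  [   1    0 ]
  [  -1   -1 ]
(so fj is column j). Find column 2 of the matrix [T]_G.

[1, 3]

Compute T(f2) = A f2 = [1, -4] in standard coordinates.
Then write this in G-coordinates: solve for y in y_1 f1 + y_2 f2 = [1, -4].
This gives y = [1, 3], which is column 2 of [T]_G.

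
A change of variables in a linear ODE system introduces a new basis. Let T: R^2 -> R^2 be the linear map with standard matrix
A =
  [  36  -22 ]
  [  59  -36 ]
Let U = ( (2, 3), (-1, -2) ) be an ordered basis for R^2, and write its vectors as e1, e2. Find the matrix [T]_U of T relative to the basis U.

[[2, 3], [-2, -2]]

Let P have columns e1, e2. Then [T]_U = P^(-1) A P.
Here det P = -1, so P^(-1) is integer; computing A P first and then P^(-1)(A P) gives [[2, 3], [-2, -2]].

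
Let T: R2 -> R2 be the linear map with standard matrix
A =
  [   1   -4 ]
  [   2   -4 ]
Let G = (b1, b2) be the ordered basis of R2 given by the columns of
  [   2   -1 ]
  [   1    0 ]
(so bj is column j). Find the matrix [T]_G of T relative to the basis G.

[[0, -2], [2, -3]]

With P the matrix whose columns are b1, b2, [T]_G = P^(-1) A P.
Column by column: T(b1) = A b1 = (-2, 0); its G-coordinates (0, 2) give column 1.
Continuing for each basis vector yields [T]_G = [[0, -2], [2, -3]].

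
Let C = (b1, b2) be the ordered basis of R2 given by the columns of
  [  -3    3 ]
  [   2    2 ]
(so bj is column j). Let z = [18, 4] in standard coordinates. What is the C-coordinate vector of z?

[-2, 4]

We seek scalars with c_1 b1 + c_2 b2 = z; equivalently solve M c = z where the columns of M are b1, b2.
System: -3c_1 + 3c_2 = 18, 2c_1 + 2c_2 = 4; solving gives c_1 = -2, c_2 = 4.
Check: -2b1 + 4b2 = [18, 4].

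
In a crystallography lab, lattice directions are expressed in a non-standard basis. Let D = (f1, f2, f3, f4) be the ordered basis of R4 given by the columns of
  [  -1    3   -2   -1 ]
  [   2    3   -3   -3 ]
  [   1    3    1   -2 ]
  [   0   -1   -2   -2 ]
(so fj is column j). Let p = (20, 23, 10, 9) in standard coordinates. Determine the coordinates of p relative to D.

[p]_D is the unique c with M c = p, where M has columns f1, ..., f4.
Solving this 4x4 system gives c = (-2, 3, -3, -3).
Check: -2f1 + 3f2 - 3f3 - 3f4 = (20, 23, 10, 9).

(-2, 3, -3, -3)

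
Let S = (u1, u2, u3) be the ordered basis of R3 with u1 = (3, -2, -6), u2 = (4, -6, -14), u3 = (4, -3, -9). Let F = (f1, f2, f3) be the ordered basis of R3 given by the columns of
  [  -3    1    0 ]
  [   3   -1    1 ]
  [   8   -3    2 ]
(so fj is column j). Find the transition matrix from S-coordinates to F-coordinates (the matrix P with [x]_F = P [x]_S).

Let M have columns uj and N have columns fj. Then for every x, N [x]_F = x = M [x]_S, so P = N^(-1) M.
Since det N = -1, N^(-1) has integer entries; multiplying gives P = [[-1, -2, -1], [0, -2, 1], [1, -2, 1]].

[[-1, -2, -1], [0, -2, 1], [1, -2, 1]]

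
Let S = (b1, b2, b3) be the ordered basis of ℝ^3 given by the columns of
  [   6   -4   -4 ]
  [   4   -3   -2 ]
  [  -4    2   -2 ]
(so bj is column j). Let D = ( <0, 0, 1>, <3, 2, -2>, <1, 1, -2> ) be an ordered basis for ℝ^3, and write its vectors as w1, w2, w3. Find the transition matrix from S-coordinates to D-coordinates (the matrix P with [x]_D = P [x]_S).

Let M have columns bj and N have columns wj. Then for every x, N [x]_D = x = M [x]_S, so P = N^(-1) M.
Since det N = 1, N^(-1) has integer entries; multiplying gives P = [[0, -2, -2], [2, -1, -2], [0, -1, 2]].

[[0, -2, -2], [2, -1, -2], [0, -1, 2]]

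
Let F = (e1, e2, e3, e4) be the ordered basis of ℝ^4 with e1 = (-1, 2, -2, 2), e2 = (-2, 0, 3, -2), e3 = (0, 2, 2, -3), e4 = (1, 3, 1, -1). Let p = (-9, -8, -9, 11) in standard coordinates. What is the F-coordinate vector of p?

We seek scalars with c_1 e1 + ... + c_4 e4 = p; equivalently solve M c = p where the columns of M are e1, ..., e4.
Gaussian elimination on [M | p] yields c = (3, 1, -1, -4).
Check: 3e1 + e2 - e3 - 4e4 = (-9, -8, -9, 11).

(3, 1, -1, -4)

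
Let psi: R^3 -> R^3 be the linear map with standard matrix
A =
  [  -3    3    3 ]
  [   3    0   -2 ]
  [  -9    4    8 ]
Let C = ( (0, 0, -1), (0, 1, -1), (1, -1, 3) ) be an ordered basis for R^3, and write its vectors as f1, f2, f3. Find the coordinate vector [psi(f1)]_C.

Compute psi(f1) = A f1 = (-3, 2, -8) in standard coordinates.
Then write this in C-coordinates: solve for y in y_1 f1 + ... + y_3 f3 = (-3, 2, -8).
This gives y = (0, -1, -3), which is column 1 of [psi]_C.

(0, -1, -3)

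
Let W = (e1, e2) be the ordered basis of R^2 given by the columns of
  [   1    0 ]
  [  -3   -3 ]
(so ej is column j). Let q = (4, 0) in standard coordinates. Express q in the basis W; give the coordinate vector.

(4, -4)

We seek scalars with c_1 e1 + c_2 e2 = q; equivalently solve M c = q where the columns of M are e1, e2.
System: c_1 + 0c_2 = 4, -3c_1 - 3c_2 = 0; solving gives c_1 = 4, c_2 = -4.
Check: 4e1 - 4e2 = (4, 0).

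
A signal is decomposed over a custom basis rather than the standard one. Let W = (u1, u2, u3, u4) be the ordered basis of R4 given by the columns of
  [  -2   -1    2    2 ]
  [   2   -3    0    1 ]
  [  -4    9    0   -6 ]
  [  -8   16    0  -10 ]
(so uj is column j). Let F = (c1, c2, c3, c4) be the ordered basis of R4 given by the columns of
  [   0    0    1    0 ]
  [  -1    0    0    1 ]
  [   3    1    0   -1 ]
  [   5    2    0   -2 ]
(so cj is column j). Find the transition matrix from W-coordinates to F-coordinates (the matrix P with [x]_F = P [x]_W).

[[0, 2, 0, -2], [-2, 2, 0, -1], [-2, -1, 2, 2], [2, -1, 0, -1]]

Let M have columns uj and N have columns cj. Then for every x, N [x]_F = x = M [x]_W, so P = N^(-1) M.
Since det N = 1, N^(-1) has integer entries; multiplying gives P = [[0, 2, 0, -2], [-2, 2, 0, -1], [-2, -1, 2, 2], [2, -1, 0, -1]].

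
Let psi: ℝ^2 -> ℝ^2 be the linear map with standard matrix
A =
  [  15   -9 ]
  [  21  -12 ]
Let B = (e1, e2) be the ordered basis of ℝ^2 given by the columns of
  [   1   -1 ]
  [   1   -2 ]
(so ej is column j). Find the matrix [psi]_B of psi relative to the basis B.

[[3, 3], [-3, 0]]

With P the matrix whose columns are e1, e2, [psi]_B = P^(-1) A P.
Column by column: psi(e1) = A e1 = <6, 9>; its B-coordinates <3, -3> give column 1.
Continuing for each basis vector yields [psi]_B = [[3, 3], [-3, 0]].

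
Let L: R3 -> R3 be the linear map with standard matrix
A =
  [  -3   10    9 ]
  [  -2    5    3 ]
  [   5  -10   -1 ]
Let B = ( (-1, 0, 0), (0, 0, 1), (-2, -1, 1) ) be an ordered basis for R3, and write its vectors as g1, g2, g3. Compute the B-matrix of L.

[[1, -3, -1], [-3, 2, 1], [-2, -3, -2]]

The j-th column of [L]_B is [L(gj)]_B.
L(g1) = A g1 = (3, 2, -5) = g1 - 3g2 - 2g3, so column 1 is (1, -3, -2).
Repeating for g2, g3 and assembling the columns gives [[1, -3, -1], [-3, 2, 1], [-2, -3, -2]].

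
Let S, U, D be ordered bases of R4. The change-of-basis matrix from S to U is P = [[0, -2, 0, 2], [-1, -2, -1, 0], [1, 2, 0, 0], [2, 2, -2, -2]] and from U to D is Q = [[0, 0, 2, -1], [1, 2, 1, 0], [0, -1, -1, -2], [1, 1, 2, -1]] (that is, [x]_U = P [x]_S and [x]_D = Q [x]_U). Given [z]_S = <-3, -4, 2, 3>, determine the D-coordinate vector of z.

First [z]_U = P [z]_S = <14, 9, -11, -24>.
Then [z]_D = Q [z]_U = <2, 21, 50, 25>.

<2, 21, 50, 25>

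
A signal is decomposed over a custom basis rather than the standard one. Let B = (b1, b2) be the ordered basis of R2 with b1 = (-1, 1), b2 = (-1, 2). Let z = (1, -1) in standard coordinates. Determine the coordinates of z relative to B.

Write z = c_1 b1 + c_2 b2 and solve for the c_i.
System: -c_1 - c_2 = 1, c_1 + 2c_2 = -1; solving gives c_1 = -1, c_2 = 0.
Check: -b1 + 0·b2 = (1, -1).

(-1, 0)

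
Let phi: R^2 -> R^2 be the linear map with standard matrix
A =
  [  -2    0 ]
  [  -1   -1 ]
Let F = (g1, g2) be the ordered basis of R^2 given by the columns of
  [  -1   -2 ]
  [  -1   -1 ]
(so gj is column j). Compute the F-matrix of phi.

[[-2, -2], [0, -1]]

The j-th column of [phi]_F is [phi(gj)]_F.
phi(g1) = A g1 = [2, 2] = -2g1 + 0·g2, so column 1 is [-2, 0].
Repeating for g2 and assembling the columns gives [[-2, -2], [0, -1]].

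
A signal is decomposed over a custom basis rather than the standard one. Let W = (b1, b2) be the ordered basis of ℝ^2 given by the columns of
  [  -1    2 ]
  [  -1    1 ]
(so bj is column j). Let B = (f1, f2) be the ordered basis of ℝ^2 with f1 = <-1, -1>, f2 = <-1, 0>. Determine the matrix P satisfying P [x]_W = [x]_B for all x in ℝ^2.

[[1, -1], [0, -1]]

Column j of P is [bj]_B, since P maps W-coordinates to B-coordinates.
Expressing b1 in B: b1 = f1 + 0·f2, so column 1 of P is <1, 0>.
Doing the same for each bj gives P = [[1, -1], [0, -1]].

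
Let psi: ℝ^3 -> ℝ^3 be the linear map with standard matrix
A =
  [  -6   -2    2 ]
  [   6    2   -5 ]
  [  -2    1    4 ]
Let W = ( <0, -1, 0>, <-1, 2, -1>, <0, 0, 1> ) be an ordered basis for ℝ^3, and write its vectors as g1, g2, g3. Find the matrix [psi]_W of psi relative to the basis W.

[[-2, -3, 1], [-2, 0, -2], [-3, 0, 2]]

With P the matrix whose columns are g1, ..., g3, [psi]_W = P^(-1) A P.
Column by column: psi(g1) = A g1 = <2, -2, -1>; its W-coordinates <-2, -2, -3> give column 1.
Continuing for each basis vector yields [psi]_W = [[-2, -3, 1], [-2, 0, -2], [-3, 0, 2]].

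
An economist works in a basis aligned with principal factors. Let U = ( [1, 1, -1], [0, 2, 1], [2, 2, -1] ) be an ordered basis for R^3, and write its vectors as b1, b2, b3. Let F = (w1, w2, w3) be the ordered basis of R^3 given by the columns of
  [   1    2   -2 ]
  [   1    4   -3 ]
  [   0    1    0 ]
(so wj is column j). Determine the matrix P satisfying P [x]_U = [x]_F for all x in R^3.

Take x = bj: its U-coordinates are the j-th standard unit vector, so P e_j — column j of P — equals [bj]_F.
b1 = -w1 - w2 - 2w3, giving column 1 = [-1, -1, -2]; repeating for each j gives P = [[-1, -2, 0], [-1, 1, -1], [-2, 0, -2]].

[[-1, -2, 0], [-1, 1, -1], [-2, 0, -2]]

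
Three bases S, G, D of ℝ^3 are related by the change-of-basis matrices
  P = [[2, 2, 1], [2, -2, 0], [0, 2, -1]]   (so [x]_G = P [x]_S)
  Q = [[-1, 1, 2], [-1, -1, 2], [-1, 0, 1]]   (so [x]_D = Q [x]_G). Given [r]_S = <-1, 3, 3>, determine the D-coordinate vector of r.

Composing the changes, [r]_D = Q P [r]_S.
Q P = [[0, 0, -3], [-4, 4, -3], [-2, 0, -2]]; applying this to <-1, 3, 3> gives <-9, 7, -4>.

<-9, 7, -4>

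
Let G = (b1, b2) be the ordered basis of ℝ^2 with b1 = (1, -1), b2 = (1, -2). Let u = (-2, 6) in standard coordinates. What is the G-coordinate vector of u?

Write u = c_1 b1 + c_2 b2 and solve for the c_i.
System: c_1 + c_2 = -2, -c_1 - 2c_2 = 6; solving gives c_1 = 2, c_2 = -4.
Check: 2b1 - 4b2 = (-2, 6).

(2, -4)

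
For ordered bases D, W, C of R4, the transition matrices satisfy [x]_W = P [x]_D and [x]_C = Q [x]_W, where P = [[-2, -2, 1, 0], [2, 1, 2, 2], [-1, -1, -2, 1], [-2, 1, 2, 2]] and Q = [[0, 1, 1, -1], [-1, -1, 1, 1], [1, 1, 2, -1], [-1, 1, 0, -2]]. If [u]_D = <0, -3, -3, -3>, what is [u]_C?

<6, 3, 15, 12>

First [u]_W = P [u]_D = <3, -15, 6, -15>.
Then [u]_C = Q [u]_W = <6, 3, 15, 12>.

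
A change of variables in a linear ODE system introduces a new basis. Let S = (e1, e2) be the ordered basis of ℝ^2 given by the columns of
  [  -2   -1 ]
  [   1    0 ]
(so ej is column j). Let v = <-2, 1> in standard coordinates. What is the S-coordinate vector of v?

We seek scalars with c_1 e1 + c_2 e2 = v; equivalently solve M c = v where the columns of M are e1, e2.
System: -2c_1 - c_2 = -2, c_1 + 0c_2 = 1; solving gives c_1 = 1, c_2 = 0.
Check: e1 + 0·e2 = <-2, 1>.

<1, 0>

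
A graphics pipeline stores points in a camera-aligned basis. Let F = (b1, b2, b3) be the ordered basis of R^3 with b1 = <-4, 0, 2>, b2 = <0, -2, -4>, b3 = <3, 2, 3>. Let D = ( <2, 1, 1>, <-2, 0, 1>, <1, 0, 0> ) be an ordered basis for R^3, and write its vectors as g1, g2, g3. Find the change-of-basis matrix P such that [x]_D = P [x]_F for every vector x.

Take x = bj: its F-coordinates are the j-th standard unit vector, so P e_j — column j of P — equals [bj]_D.
b1 = 0·g1 + 2g2 + 0·g3, giving column 1 = <0, 2, 0>; repeating for each j gives P = [[0, -2, 2], [2, -2, 1], [0, 0, 1]].

[[0, -2, 2], [2, -2, 1], [0, 0, 1]]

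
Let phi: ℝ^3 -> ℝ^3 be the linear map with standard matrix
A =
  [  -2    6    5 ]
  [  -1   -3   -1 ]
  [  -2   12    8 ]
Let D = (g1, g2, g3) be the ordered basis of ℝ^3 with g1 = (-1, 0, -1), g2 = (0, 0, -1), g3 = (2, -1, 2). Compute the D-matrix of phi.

The j-th column of [phi]_D is [phi(gj)]_D.
phi(g1) = A g1 = (-3, 2, -6) = -g1 + 3g2 - 2g3, so column 1 is (-1, 3, -2).
Repeating for g2, g3 and assembling the columns gives [[-1, 3, 2], [3, 3, 0], [-2, -1, 1]].

[[-1, 3, 2], [3, 3, 0], [-2, -1, 1]]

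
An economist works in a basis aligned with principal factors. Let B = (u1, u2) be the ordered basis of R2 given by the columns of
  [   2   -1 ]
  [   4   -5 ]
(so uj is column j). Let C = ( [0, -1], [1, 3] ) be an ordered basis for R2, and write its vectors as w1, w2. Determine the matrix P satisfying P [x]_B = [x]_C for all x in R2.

[[2, 2], [2, -1]]

Take x = uj: its B-coordinates are the j-th standard unit vector, so P e_j — column j of P — equals [uj]_C.
u1 = 2w1 + 2w2, giving column 1 = [2, 2]; repeating for each j gives P = [[2, 2], [2, -1]].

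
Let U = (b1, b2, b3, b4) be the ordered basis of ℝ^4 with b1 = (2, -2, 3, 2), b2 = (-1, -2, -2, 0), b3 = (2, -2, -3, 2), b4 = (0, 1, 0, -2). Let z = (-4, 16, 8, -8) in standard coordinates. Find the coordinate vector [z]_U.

(-2, -4, -2, 0)

We seek scalars with c_1 b1 + ... + c_4 b4 = z; equivalently solve M c = z where the columns of M are b1, ..., b4.
Row-reducing the augmented matrix [M | z] gives c = (-2, -4, -2, 0).
Check: -2b1 - 4b2 - 2b3 + 0·b4 = (-4, 16, 8, -8).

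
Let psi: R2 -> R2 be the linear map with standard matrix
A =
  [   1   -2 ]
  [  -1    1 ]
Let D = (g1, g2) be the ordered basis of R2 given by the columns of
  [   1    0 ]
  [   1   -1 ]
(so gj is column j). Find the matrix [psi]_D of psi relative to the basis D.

The j-th column of [psi]_D is [psi(gj)]_D.
psi(g1) = A g1 = <-1, 0> = -g1 - g2, so column 1 is <-1, -1>.
Repeating for g2 and assembling the columns gives [[-1, 2], [-1, 3]].

[[-1, 2], [-1, 3]]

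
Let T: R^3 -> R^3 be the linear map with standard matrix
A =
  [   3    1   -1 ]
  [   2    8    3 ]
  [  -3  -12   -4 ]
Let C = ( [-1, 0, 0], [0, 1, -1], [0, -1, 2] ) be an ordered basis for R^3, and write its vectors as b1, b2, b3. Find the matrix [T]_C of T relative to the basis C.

[[3, -2, 3], [-1, 2, 0], [1, -3, 2]]

With P the matrix whose columns are b1, ..., b3, [T]_C = P^(-1) A P.
Column by column: T(b1) = A b1 = [-3, -2, 3]; its C-coordinates [3, -1, 1] give column 1.
Continuing for each basis vector yields [T]_C = [[3, -2, 3], [-1, 2, 0], [1, -3, 2]].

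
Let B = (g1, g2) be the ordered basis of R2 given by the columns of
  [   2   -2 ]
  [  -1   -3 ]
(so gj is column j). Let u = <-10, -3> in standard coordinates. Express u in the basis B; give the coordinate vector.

<-3, 2>

[u]_B is the unique c with M c = u, where M has columns g1, g2.
System: 2c_1 - 2c_2 = -10, -c_1 - 3c_2 = -3; solving gives c_1 = -3, c_2 = 2.
Check: -3g1 + 2g2 = <-10, -3>.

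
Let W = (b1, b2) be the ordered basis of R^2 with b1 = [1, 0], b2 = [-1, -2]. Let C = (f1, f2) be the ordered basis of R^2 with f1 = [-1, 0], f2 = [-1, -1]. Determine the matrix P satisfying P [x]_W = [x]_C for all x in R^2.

Column j of P is [bj]_C, since P maps W-coordinates to C-coordinates.
Expressing b1 in C: b1 = -f1 + 0·f2, so column 1 of P is [-1, 0].
Doing the same for each bj gives P = [[-1, -1], [0, 2]].

[[-1, -1], [0, 2]]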